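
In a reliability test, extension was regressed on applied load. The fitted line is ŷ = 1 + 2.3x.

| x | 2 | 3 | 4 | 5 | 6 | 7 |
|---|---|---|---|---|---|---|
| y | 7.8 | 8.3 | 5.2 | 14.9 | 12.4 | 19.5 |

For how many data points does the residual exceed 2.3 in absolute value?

x=2: ŷ = 1 + 2.3·2 = 5.6; e = 7.8 − 5.6 = 2.2
x=3: ŷ = 1 + 2.3·3 = 7.9; e = 8.3 − 7.9 = 0.4
x=4: ŷ = 1 + 2.3·4 = 10.2; e = 5.2 − 10.2 = -5
x=5: ŷ = 1 + 2.3·5 = 12.5; e = 14.9 − 12.5 = 2.4
x=6: ŷ = 1 + 2.3·6 = 14.8; e = 12.4 − 14.8 = -2.4
x=7: ŷ = 1 + 2.3·7 = 17.1; e = 19.5 − 17.1 = 2.4
|e| > 2.3: x=4 (|e|=5), x=5 (|e|=2.4), x=6 (|e|=2.4), x=7 (|e|=2.4) → 4

4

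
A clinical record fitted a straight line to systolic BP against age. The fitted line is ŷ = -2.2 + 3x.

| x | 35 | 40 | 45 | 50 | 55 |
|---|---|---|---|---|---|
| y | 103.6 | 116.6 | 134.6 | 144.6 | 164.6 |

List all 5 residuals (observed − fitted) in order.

x=35: ŷ = -2.2 + 3·35 = 102.8; r = 103.6 − 102.8 = 0.8
x=40: ŷ = -2.2 + 3·40 = 117.8; r = 116.6 − 117.8 = -1.2
x=45: ŷ = -2.2 + 3·45 = 132.8; r = 134.6 − 132.8 = 1.8
x=50: ŷ = -2.2 + 3·50 = 147.8; r = 144.6 − 147.8 = -3.2
x=55: ŷ = -2.2 + 3·55 = 162.8; r = 164.6 − 162.8 = 1.8

0.8, -1.2, 1.8, -3.2, 1.8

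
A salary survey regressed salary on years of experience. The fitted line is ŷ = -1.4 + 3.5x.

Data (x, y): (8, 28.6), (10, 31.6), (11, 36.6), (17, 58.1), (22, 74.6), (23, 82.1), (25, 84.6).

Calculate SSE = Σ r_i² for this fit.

x=8: ŷ = -1.4 + 3.5·8 = 26.6; r = 28.6 − 26.6 = 2
x=10: ŷ = -1.4 + 3.5·10 = 33.6; r = 31.6 − 33.6 = -2
x=11: ŷ = -1.4 + 3.5·11 = 37.1; r = 36.6 − 37.1 = -0.5
x=17: ŷ = -1.4 + 3.5·17 = 58.1; r = 58.1 − 58.1 = 0
x=22: ŷ = -1.4 + 3.5·22 = 75.6; r = 74.6 − 75.6 = -1
x=23: ŷ = -1.4 + 3.5·23 = 79.1; r = 82.1 − 79.1 = 3
x=25: ŷ = -1.4 + 3.5·25 = 86.1; r = 84.6 − 86.1 = -1.5
SSE = 4 + 4 + 0.25 + 0 + 1 + 9 + 2.25 = 20.5

SSE = 20.5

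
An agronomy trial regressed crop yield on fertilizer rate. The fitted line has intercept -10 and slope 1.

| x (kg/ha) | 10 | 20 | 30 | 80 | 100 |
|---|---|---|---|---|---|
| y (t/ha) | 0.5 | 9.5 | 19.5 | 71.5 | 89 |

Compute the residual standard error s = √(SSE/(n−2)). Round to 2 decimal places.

s = 1.15

x=10: ŷ = -10 + 10 = 0; e = 0.5 − 0 = 0.5
x=20: ŷ = -10 + 20 = 10; e = 9.5 − 10 = -0.5
x=30: ŷ = -10 + 30 = 20; e = 19.5 − 20 = -0.5
x=80: ŷ = -10 + 80 = 70; e = 71.5 − 70 = 1.5
x=100: ŷ = -10 + 100 = 90; e = 89 − 90 = -1
SSE = 0.25 + 0.25 + 0.25 + 2.25 + 1 = 4
s = √(4/3) = √1.33333 ≈ 1.15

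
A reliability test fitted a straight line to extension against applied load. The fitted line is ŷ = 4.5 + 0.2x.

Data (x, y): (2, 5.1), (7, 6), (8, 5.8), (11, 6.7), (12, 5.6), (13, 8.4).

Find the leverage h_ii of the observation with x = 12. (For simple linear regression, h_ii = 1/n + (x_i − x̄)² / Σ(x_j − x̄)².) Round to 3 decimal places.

x̄ = (2 + 7 + 8 + 11 + 12 + 13)/6 = 8.83333
Σ(x − x̄)² = 46.6944 + 3.36111 + 0.694444 + 4.69444 + 10.0278 + 17.3611 = 82.8333
h = 1/6 + (3.16667)²/82.8333 = 0.166667 + 0.12106 = 0.288

h = 0.288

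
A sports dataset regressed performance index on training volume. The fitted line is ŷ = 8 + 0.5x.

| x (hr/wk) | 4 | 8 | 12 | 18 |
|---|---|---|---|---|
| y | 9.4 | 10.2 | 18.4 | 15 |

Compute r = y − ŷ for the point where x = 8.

ŷ = 8 + 0.5·8 = 12
r = 10.2 − 12 = -1.8

r = -1.8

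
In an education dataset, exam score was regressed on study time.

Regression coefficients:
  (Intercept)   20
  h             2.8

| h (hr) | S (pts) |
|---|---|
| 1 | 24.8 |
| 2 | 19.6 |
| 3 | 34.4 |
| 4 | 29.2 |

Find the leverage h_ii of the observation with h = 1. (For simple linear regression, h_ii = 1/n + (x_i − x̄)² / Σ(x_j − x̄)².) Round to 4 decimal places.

h = 0.7000

h̄ = (1 + 2 + 3 + 4)/4 = 2.5
Σ(h − h̄)² = 2.25 + 0.25 + 0.25 + 2.25 = 5
h = 1/4 + (-1.5)²/5 = 0.25 + 0.45 = 0.7000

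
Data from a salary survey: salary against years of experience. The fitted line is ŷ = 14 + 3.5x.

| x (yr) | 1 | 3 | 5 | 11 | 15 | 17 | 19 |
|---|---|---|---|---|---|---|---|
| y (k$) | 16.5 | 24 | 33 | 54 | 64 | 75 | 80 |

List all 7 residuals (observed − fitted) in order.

x=1: ŷ = 14 + 3.5·1 = 17.5; r = 16.5 − 17.5 = -1
x=3: ŷ = 14 + 3.5·3 = 24.5; r = 24 − 24.5 = -0.5
x=5: ŷ = 14 + 3.5·5 = 31.5; r = 33 − 31.5 = 1.5
x=11: ŷ = 14 + 3.5·11 = 52.5; r = 54 − 52.5 = 1.5
x=15: ŷ = 14 + 3.5·15 = 66.5; r = 64 − 66.5 = -2.5
x=17: ŷ = 14 + 3.5·17 = 73.5; r = 75 − 73.5 = 1.5
x=19: ŷ = 14 + 3.5·19 = 80.5; r = 80 − 80.5 = -0.5

-1, -0.5, 1.5, 1.5, -2.5, 1.5, -0.5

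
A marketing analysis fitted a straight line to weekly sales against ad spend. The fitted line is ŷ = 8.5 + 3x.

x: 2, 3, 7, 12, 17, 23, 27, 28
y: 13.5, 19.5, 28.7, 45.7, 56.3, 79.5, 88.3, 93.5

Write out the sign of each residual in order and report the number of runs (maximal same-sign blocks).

8 runs

x=2: ŷ = 8.5 + 3·2 = 14.5; r = 13.5 − 14.5 = -1
x=3: ŷ = 8.5 + 3·3 = 17.5; r = 19.5 − 17.5 = 2
x=7: ŷ = 8.5 + 3·7 = 29.5; r = 28.7 − 29.5 = -0.8
x=12: ŷ = 8.5 + 3·12 = 44.5; r = 45.7 − 44.5 = 1.2
x=17: ŷ = 8.5 + 3·17 = 59.5; r = 56.3 − 59.5 = -3.2
x=23: ŷ = 8.5 + 3·23 = 77.5; r = 79.5 − 77.5 = 2
x=27: ŷ = 8.5 + 3·27 = 89.5; r = 88.3 − 89.5 = -1.2
x=28: ŷ = 8.5 + 3·28 = 92.5; r = 93.5 − 92.5 = 1
Signs: − + − + − + − +
Runs: −×1, +×1, −×1, +×1, −×1, +×1, −×1, +×1 → 8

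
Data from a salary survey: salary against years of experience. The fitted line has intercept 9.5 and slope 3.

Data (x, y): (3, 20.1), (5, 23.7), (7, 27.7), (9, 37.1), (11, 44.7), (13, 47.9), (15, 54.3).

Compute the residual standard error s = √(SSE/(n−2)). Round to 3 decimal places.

s = 1.824

x=3: ŷ = 9.5 + 3·3 = 18.5; e = 20.1 − 18.5 = 1.6
x=5: ŷ = 9.5 + 3·5 = 24.5; e = 23.7 − 24.5 = -0.8
x=7: ŷ = 9.5 + 3·7 = 30.5; e = 27.7 − 30.5 = -2.8
x=9: ŷ = 9.5 + 3·9 = 36.5; e = 37.1 − 36.5 = 0.6
x=11: ŷ = 9.5 + 3·11 = 42.5; e = 44.7 − 42.5 = 2.2
x=13: ŷ = 9.5 + 3·13 = 48.5; e = 47.9 − 48.5 = -0.6
x=15: ŷ = 9.5 + 3·15 = 54.5; e = 54.3 − 54.5 = -0.2
SSE = 2.56 + 0.64 + 7.84 + 0.36 + 4.84 + 0.36 + 0.04 = 16.64
s = √(16.64/5) = √3.328 ≈ 1.824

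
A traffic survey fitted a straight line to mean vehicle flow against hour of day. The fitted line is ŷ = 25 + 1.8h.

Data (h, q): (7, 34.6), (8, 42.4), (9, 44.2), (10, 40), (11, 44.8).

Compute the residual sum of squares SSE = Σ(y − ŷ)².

SSE = 36

h=7: ŷ = 25 + 1.8·7 = 37.6; r = 34.6 − 37.6 = -3
h=8: ŷ = 25 + 1.8·8 = 39.4; r = 42.4 − 39.4 = 3
h=9: ŷ = 25 + 1.8·9 = 41.2; r = 44.2 − 41.2 = 3
h=10: ŷ = 25 + 1.8·10 = 43; r = 40 − 43 = -3
h=11: ŷ = 25 + 1.8·11 = 44.8; r = 44.8 − 44.8 = 0
SSE = 9 + 9 + 9 + 9 + 0 = 36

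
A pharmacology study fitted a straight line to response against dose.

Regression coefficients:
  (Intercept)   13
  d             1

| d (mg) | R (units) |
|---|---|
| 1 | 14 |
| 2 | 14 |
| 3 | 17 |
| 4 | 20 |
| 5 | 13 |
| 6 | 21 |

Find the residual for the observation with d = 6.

R̂ = 13 + 6 = 19
e = 21 − 19 = 2

e = 2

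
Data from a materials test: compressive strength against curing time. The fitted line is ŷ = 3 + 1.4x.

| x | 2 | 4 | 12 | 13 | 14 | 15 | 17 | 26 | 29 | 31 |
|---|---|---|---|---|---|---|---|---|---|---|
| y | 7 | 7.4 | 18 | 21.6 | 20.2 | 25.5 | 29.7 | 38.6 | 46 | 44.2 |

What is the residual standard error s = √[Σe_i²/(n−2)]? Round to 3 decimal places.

s = 2.060

x=2: ŷ = 3 + 1.4·2 = 5.8; e = 7 − 5.8 = 1.2
x=4: ŷ = 3 + 1.4·4 = 8.6; e = 7.4 − 8.6 = -1.2
x=12: ŷ = 3 + 1.4·12 = 19.8; e = 18 − 19.8 = -1.8
x=13: ŷ = 3 + 1.4·13 = 21.2; e = 21.6 − 21.2 = 0.4
x=14: ŷ = 3 + 1.4·14 = 22.6; e = 20.2 − 22.6 = -2.4
x=15: ŷ = 3 + 1.4·15 = 24; e = 25.5 − 24 = 1.5
x=17: ŷ = 3 + 1.4·17 = 26.8; e = 29.7 − 26.8 = 2.9
x=26: ŷ = 3 + 1.4·26 = 39.4; e = 38.6 − 39.4 = -0.8
x=29: ŷ = 3 + 1.4·29 = 43.6; e = 46 − 43.6 = 2.4
x=31: ŷ = 3 + 1.4·31 = 46.4; e = 44.2 − 46.4 = -2.2
SSE = 1.44 + 1.44 + 3.24 + 0.16 + 5.76 + 2.25 + 8.41 + 0.64 + 5.76 + 4.84 = 33.94
s = √(33.94/8) = √4.2425 ≈ 2.060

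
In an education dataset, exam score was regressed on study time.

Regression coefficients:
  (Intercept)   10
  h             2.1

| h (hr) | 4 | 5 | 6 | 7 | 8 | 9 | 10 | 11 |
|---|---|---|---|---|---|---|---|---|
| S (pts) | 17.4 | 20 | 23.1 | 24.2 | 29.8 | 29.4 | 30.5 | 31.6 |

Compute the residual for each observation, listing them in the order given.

h=4: Ŝ = 10 + 2.1·4 = 18.4; r = 17.4 − 18.4 = -1
h=5: Ŝ = 10 + 2.1·5 = 20.5; r = 20 − 20.5 = -0.5
h=6: Ŝ = 10 + 2.1·6 = 22.6; r = 23.1 − 22.6 = 0.5
h=7: Ŝ = 10 + 2.1·7 = 24.7; r = 24.2 − 24.7 = -0.5
h=8: Ŝ = 10 + 2.1·8 = 26.8; r = 29.8 − 26.8 = 3
h=9: Ŝ = 10 + 2.1·9 = 28.9; r = 29.4 − 28.9 = 0.5
h=10: Ŝ = 10 + 2.1·10 = 31; r = 30.5 − 31 = -0.5
h=11: Ŝ = 10 + 2.1·11 = 33.1; r = 31.6 − 33.1 = -1.5

-1, -0.5, 0.5, -0.5, 3, 0.5, -0.5, -1.5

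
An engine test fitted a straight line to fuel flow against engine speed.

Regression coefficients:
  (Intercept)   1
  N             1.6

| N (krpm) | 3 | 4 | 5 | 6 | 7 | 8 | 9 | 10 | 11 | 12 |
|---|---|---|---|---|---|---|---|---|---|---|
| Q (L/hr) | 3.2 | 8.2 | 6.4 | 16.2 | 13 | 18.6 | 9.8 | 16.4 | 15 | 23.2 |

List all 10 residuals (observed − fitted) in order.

N=3: Q̂ = 1 + 1.6·3 = 5.8; r = 3.2 − 5.8 = -2.6
N=4: Q̂ = 1 + 1.6·4 = 7.4; r = 8.2 − 7.4 = 0.8
N=5: Q̂ = 1 + 1.6·5 = 9; r = 6.4 − 9 = -2.6
N=6: Q̂ = 1 + 1.6·6 = 10.6; r = 16.2 − 10.6 = 5.6
N=7: Q̂ = 1 + 1.6·7 = 12.2; r = 13 − 12.2 = 0.8
N=8: Q̂ = 1 + 1.6·8 = 13.8; r = 18.6 − 13.8 = 4.8
N=9: Q̂ = 1 + 1.6·9 = 15.4; r = 9.8 − 15.4 = -5.6
N=10: Q̂ = 1 + 1.6·10 = 17; r = 16.4 − 17 = -0.6
N=11: Q̂ = 1 + 1.6·11 = 18.6; r = 15 − 18.6 = -3.6
N=12: Q̂ = 1 + 1.6·12 = 20.2; r = 23.2 − 20.2 = 3

-2.6, 0.8, -2.6, 5.6, 0.8, 4.8, -5.6, -0.6, -3.6, 3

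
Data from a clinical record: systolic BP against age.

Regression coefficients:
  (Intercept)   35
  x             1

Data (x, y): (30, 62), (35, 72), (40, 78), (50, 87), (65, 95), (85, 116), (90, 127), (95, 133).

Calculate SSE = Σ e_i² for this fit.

SSE = 80

x=30: ŷ = 35 + 30 = 65; e = 62 − 65 = -3
x=35: ŷ = 35 + 35 = 70; e = 72 − 70 = 2
x=40: ŷ = 35 + 40 = 75; e = 78 − 75 = 3
x=50: ŷ = 35 + 50 = 85; e = 87 − 85 = 2
x=65: ŷ = 35 + 65 = 100; e = 95 − 100 = -5
x=85: ŷ = 35 + 85 = 120; e = 116 − 120 = -4
x=90: ŷ = 35 + 90 = 125; e = 127 − 125 = 2
x=95: ŷ = 35 + 95 = 130; e = 133 − 130 = 3
SSE = 9 + 4 + 9 + 4 + 25 + 16 + 4 + 9 = 80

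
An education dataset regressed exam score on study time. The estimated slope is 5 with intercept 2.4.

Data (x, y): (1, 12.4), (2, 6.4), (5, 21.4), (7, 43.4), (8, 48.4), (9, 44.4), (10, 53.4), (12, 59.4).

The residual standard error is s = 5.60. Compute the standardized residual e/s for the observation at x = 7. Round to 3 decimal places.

ŷ = 2.4 + 5·7 = 37.4
e = 43.4 − 37.4 = 6
e/s = 6 / 5.60 = 1.071

1.071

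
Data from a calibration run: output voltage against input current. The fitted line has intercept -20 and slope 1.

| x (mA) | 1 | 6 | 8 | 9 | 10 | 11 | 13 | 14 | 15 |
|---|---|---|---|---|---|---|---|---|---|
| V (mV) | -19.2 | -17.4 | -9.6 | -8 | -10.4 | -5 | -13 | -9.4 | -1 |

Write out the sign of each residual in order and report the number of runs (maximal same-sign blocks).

6 runs

x=1: ŷ = -20 + 1 = -19; e = -19.2 − (-19) = -0.2
x=6: ŷ = -20 + 6 = -14; e = -17.4 − (-14) = -3.4
x=8: ŷ = -20 + 8 = -12; e = -9.6 − (-12) = 2.4
x=9: ŷ = -20 + 9 = -11; e = -8 − (-11) = 3
x=10: ŷ = -20 + 10 = -10; e = -10.4 − (-10) = -0.4
x=11: ŷ = -20 + 11 = -9; e = -5 − (-9) = 4
x=13: ŷ = -20 + 13 = -7; e = -13 − (-7) = -6
x=14: ŷ = -20 + 14 = -6; e = -9.4 − (-6) = -3.4
x=15: ŷ = -20 + 15 = -5; e = -1 − (-5) = 4
Signs: − − + + − + − − +
Runs: −×2, +×2, −×1, +×1, −×2, +×1 → 6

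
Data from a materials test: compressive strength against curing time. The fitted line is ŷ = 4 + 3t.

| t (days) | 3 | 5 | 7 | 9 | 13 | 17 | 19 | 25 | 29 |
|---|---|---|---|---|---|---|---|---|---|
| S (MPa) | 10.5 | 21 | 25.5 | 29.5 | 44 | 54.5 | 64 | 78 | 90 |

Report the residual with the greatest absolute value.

t=3: ŷ = 4 + 3·3 = 13; e = 10.5 − 13 = -2.5
t=5: ŷ = 4 + 3·5 = 19; e = 21 − 19 = 2
t=7: ŷ = 4 + 3·7 = 25; e = 25.5 − 25 = 0.5
t=9: ŷ = 4 + 3·9 = 31; e = 29.5 − 31 = -1.5
t=13: ŷ = 4 + 3·13 = 43; e = 44 − 43 = 1
t=17: ŷ = 4 + 3·17 = 55; e = 54.5 − 55 = -0.5
t=19: ŷ = 4 + 3·19 = 61; e = 64 − 61 = 3
t=25: ŷ = 4 + 3·25 = 79; e = 78 − 79 = -1
t=29: ŷ = 4 + 3·29 = 91; e = 90 − 91 = -1
Largest |e| is 3 at t = 19, residual 3.

e = 3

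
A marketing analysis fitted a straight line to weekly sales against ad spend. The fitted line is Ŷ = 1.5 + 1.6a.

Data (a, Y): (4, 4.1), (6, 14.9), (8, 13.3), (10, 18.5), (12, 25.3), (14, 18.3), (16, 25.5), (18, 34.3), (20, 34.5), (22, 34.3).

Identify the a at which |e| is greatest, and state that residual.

a=4: Ŷ = 1.5 + 1.6·4 = 7.9; e = 4.1 − 7.9 = -3.8
a=6: Ŷ = 1.5 + 1.6·6 = 11.1; e = 14.9 − 11.1 = 3.8
a=8: Ŷ = 1.5 + 1.6·8 = 14.3; e = 13.3 − 14.3 = -1
a=10: Ŷ = 1.5 + 1.6·10 = 17.5; e = 18.5 − 17.5 = 1
a=12: Ŷ = 1.5 + 1.6·12 = 20.7; e = 25.3 − 20.7 = 4.6
a=14: Ŷ = 1.5 + 1.6·14 = 23.9; e = 18.3 − 23.9 = -5.6
a=16: Ŷ = 1.5 + 1.6·16 = 27.1; e = 25.5 − 27.1 = -1.6
a=18: Ŷ = 1.5 + 1.6·18 = 30.3; e = 34.3 − 30.3 = 4
a=20: Ŷ = 1.5 + 1.6·20 = 33.5; e = 34.5 − 33.5 = 1
a=22: Ŷ = 1.5 + 1.6·22 = 36.7; e = 34.3 − 36.7 = -2.4
Largest |e| is 5.6 at a = 14, residual -5.6.

a = 14, e = -5.6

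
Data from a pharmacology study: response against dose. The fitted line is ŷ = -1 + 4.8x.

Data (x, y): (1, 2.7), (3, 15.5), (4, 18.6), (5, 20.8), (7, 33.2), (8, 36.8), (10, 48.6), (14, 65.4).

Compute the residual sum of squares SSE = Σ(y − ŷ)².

x=1: ŷ = -1 + 4.8·1 = 3.8; r = 2.7 − 3.8 = -1.1
x=3: ŷ = -1 + 4.8·3 = 13.4; r = 15.5 − 13.4 = 2.1
x=4: ŷ = -1 + 4.8·4 = 18.2; r = 18.6 − 18.2 = 0.4
x=5: ŷ = -1 + 4.8·5 = 23; r = 20.8 − 23 = -2.2
x=7: ŷ = -1 + 4.8·7 = 32.6; r = 33.2 − 32.6 = 0.6
x=8: ŷ = -1 + 4.8·8 = 37.4; r = 36.8 − 37.4 = -0.6
x=10: ŷ = -1 + 4.8·10 = 47; r = 48.6 − 47 = 1.6
x=14: ŷ = -1 + 4.8·14 = 66.2; r = 65.4 − 66.2 = -0.8
SSE = 1.21 + 4.41 + 0.16 + 4.84 + 0.36 + 0.36 + 2.56 + 0.64 = 14.54

SSE = 14.54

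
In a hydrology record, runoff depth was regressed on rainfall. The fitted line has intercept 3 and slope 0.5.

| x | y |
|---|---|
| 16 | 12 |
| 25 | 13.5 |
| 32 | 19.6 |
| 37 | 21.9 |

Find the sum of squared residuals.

SSE = 5.52

x=16: ŷ = 3 + 0.5·16 = 11; r = 12 − 11 = 1
x=25: ŷ = 3 + 0.5·25 = 15.5; r = 13.5 − 15.5 = -2
x=32: ŷ = 3 + 0.5·32 = 19; r = 19.6 − 19 = 0.6
x=37: ŷ = 3 + 0.5·37 = 21.5; r = 21.9 − 21.5 = 0.4
SSE = 1 + 4 + 0.36 + 0.16 = 5.52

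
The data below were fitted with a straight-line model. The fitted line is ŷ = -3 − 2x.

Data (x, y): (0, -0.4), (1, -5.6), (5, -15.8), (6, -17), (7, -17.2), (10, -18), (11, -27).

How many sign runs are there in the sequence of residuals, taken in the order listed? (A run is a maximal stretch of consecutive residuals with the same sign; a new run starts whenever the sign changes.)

x=0: ŷ = -3 − 2·0 = -3; r = -0.4 − (-3) = 2.6
x=1: ŷ = -3 − 2·1 = -5; r = -5.6 − (-5) = -0.6
x=5: ŷ = -3 − 2·5 = -13; r = -15.8 − (-13) = -2.8
x=6: ŷ = -3 − 2·6 = -15; r = -17 − (-15) = -2
x=7: ŷ = -3 − 2·7 = -17; r = -17.2 − (-17) = -0.2
x=10: ŷ = -3 − 2·10 = -23; r = -18 − (-23) = 5
x=11: ŷ = -3 − 2·11 = -25; r = -27 − (-25) = -2
Signs: + − − − − + −
Runs: +×1, −×4, +×1, −×1 → 4

4 runs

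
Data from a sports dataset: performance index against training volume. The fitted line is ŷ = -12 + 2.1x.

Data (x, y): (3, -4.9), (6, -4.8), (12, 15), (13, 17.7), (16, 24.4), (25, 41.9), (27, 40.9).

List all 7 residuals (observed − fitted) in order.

x=3: ŷ = -12 + 2.1·3 = -5.7; e = -4.9 − (-5.7) = 0.8
x=6: ŷ = -12 + 2.1·6 = 0.6; e = -4.8 − 0.6 = -5.4
x=12: ŷ = -12 + 2.1·12 = 13.2; e = 15 − 13.2 = 1.8
x=13: ŷ = -12 + 2.1·13 = 15.3; e = 17.7 − 15.3 = 2.4
x=16: ŷ = -12 + 2.1·16 = 21.6; e = 24.4 − 21.6 = 2.8
x=25: ŷ = -12 + 2.1·25 = 40.5; e = 41.9 − 40.5 = 1.4
x=27: ŷ = -12 + 2.1·27 = 44.7; e = 40.9 − 44.7 = -3.8

0.8, -5.4, 1.8, 2.4, 2.8, 1.4, -3.8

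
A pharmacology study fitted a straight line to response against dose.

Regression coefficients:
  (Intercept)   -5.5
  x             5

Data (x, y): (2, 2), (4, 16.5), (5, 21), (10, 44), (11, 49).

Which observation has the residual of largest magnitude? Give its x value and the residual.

x = 2, e = -2.5

x=2: ŷ = -5.5 + 5·2 = 4.5; e = 2 − 4.5 = -2.5
x=4: ŷ = -5.5 + 5·4 = 14.5; e = 16.5 − 14.5 = 2
x=5: ŷ = -5.5 + 5·5 = 19.5; e = 21 − 19.5 = 1.5
x=10: ŷ = -5.5 + 5·10 = 44.5; e = 44 − 44.5 = -0.5
x=11: ŷ = -5.5 + 5·11 = 49.5; e = 49 − 49.5 = -0.5
Largest |e| is 2.5 at x = 2, residual -2.5.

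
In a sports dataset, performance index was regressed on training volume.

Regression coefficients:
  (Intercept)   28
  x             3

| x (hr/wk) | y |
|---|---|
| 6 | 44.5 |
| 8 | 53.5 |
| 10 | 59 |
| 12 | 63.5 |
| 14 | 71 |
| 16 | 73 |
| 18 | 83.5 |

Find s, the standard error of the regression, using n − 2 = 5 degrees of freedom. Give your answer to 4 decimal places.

s = 1.8974

x=6: ŷ = 28 + 3·6 = 46; r = 44.5 − 46 = -1.5
x=8: ŷ = 28 + 3·8 = 52; r = 53.5 − 52 = 1.5
x=10: ŷ = 28 + 3·10 = 58; r = 59 − 58 = 1
x=12: ŷ = 28 + 3·12 = 64; r = 63.5 − 64 = -0.5
x=14: ŷ = 28 + 3·14 = 70; r = 71 − 70 = 1
x=16: ŷ = 28 + 3·16 = 76; r = 73 − 76 = -3
x=18: ŷ = 28 + 3·18 = 82; r = 83.5 − 82 = 1.5
SSE = 2.25 + 2.25 + 1 + 0.25 + 1 + 9 + 2.25 = 18
s = √(18/5) = √3.6 ≈ 1.8974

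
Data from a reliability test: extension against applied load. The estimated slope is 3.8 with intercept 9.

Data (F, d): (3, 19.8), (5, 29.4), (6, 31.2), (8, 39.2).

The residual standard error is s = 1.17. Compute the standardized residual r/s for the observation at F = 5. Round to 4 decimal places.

1.1966

d̂ = 9 + 3.8·5 = 28
r = 29.4 − 28 = 1.4
r/s = 1.4 / 1.17 = 1.1966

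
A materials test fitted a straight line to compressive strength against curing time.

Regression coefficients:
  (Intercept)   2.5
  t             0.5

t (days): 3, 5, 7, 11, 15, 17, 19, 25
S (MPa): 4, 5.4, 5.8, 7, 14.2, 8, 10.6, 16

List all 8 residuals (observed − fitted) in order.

t=3: ŷ = 2.5 + 0.5·3 = 4; e = 4 − 4 = 0
t=5: ŷ = 2.5 + 0.5·5 = 5; e = 5.4 − 5 = 0.4
t=7: ŷ = 2.5 + 0.5·7 = 6; e = 5.8 − 6 = -0.2
t=11: ŷ = 2.5 + 0.5·11 = 8; e = 7 − 8 = -1
t=15: ŷ = 2.5 + 0.5·15 = 10; e = 14.2 − 10 = 4.2
t=17: ŷ = 2.5 + 0.5·17 = 11; e = 8 − 11 = -3
t=19: ŷ = 2.5 + 0.5·19 = 12; e = 10.6 − 12 = -1.4
t=25: ŷ = 2.5 + 0.5·25 = 15; e = 16 − 15 = 1

0, 0.4, -0.2, -1, 4.2, -3, -1.4, 1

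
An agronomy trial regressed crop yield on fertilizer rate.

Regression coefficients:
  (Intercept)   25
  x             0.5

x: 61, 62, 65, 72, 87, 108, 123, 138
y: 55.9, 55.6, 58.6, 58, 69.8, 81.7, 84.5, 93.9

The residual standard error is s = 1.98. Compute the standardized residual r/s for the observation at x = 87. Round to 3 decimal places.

0.657

ŷ = 25 + 0.5·87 = 68.5
r = 69.8 − 68.5 = 1.3
r/s = 1.3 / 1.98 = 0.657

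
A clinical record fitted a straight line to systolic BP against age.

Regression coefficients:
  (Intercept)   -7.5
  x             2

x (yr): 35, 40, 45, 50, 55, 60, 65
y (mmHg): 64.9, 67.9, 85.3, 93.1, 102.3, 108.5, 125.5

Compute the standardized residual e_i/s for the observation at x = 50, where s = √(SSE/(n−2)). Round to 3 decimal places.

x=35: ŷ = -7.5 + 2·35 = 62.5; e = 64.9 − 62.5 = 2.4
x=40: ŷ = -7.5 + 2·40 = 72.5; e = 67.9 − 72.5 = -4.6
x=45: ŷ = -7.5 + 2·45 = 82.5; e = 85.3 − 82.5 = 2.8
x=50: ŷ = -7.5 + 2·50 = 92.5; e = 93.1 − 92.5 = 0.6
x=55: ŷ = -7.5 + 2·55 = 102.5; e = 102.3 − 102.5 = -0.2
x=60: ŷ = -7.5 + 2·60 = 112.5; e = 108.5 − 112.5 = -4
x=65: ŷ = -7.5 + 2·65 = 122.5; e = 125.5 − 122.5 = 3
SSE = 5.76 + 21.16 + 7.84 + 0.36 + 0.04 + 16 + 9 = 60.16
s = √(60.16/5) = 3.46872
e/s = 0.6 / 3.46872 = 0.173

0.173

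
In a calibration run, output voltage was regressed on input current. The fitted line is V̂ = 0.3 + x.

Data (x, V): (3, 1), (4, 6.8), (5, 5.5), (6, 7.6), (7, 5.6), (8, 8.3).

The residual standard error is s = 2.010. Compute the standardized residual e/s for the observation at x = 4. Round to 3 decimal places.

1.244

V̂ = 0.3 + 4 = 4.3
e = 6.8 − 4.3 = 2.5
e/s = 2.5 / 2.010 = 1.244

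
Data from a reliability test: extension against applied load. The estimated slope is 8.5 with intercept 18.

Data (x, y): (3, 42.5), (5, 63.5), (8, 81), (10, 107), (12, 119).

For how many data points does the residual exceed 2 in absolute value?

3

x=3: ŷ = 18 + 8.5·3 = 43.5; r = 42.5 − 43.5 = -1
x=5: ŷ = 18 + 8.5·5 = 60.5; r = 63.5 − 60.5 = 3
x=8: ŷ = 18 + 8.5·8 = 86; r = 81 − 86 = -5
x=10: ŷ = 18 + 8.5·10 = 103; r = 107 − 103 = 4
x=12: ŷ = 18 + 8.5·12 = 120; r = 119 − 120 = -1
|r| > 2: x=5 (|r|=3), x=8 (|r|=5), x=10 (|r|=4) → 3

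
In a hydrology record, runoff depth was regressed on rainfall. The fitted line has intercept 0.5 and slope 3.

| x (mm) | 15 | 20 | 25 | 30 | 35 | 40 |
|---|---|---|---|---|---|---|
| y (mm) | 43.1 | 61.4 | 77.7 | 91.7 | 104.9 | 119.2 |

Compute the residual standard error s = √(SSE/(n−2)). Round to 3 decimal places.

s = 1.930

x=15: ŷ = 0.5 + 3·15 = 45.5; r = 43.1 − 45.5 = -2.4
x=20: ŷ = 0.5 + 3·20 = 60.5; r = 61.4 − 60.5 = 0.9
x=25: ŷ = 0.5 + 3·25 = 75.5; r = 77.7 − 75.5 = 2.2
x=30: ŷ = 0.5 + 3·30 = 90.5; r = 91.7 − 90.5 = 1.2
x=35: ŷ = 0.5 + 3·35 = 105.5; r = 104.9 − 105.5 = -0.6
x=40: ŷ = 0.5 + 3·40 = 120.5; r = 119.2 − 120.5 = -1.3
SSE = 5.76 + 0.81 + 4.84 + 1.44 + 0.36 + 1.69 = 14.9
s = √(14.9/4) = √3.725 ≈ 1.930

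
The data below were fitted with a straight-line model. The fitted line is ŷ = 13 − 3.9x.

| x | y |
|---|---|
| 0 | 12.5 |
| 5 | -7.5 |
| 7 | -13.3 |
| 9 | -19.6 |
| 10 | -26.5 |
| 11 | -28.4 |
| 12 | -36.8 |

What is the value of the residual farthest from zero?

e = -3

x=0: ŷ = 13 − 3.9·0 = 13; e = 12.5 − 13 = -0.5
x=5: ŷ = 13 − 3.9·5 = -6.5; e = -7.5 − (-6.5) = -1
x=7: ŷ = 13 − 3.9·7 = -14.3; e = -13.3 − (-14.3) = 1
x=9: ŷ = 13 − 3.9·9 = -22.1; e = -19.6 − (-22.1) = 2.5
x=10: ŷ = 13 − 3.9·10 = -26; e = -26.5 − (-26) = -0.5
x=11: ŷ = 13 − 3.9·11 = -29.9; e = -28.4 − (-29.9) = 1.5
x=12: ŷ = 13 − 3.9·12 = -33.8; e = -36.8 − (-33.8) = -3
Largest |e| is 3 at x = 12, residual -3.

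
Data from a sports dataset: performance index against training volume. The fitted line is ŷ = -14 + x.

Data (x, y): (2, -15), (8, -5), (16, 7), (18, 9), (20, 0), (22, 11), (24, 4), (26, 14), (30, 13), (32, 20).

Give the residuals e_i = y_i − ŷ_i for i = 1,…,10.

x=2: ŷ = -14 + 2 = -12; e = -15 − (-12) = -3
x=8: ŷ = -14 + 8 = -6; e = -5 − (-6) = 1
x=16: ŷ = -14 + 16 = 2; e = 7 − 2 = 5
x=18: ŷ = -14 + 18 = 4; e = 9 − 4 = 5
x=20: ŷ = -14 + 20 = 6; e = 0 − 6 = -6
x=22: ŷ = -14 + 22 = 8; e = 11 − 8 = 3
x=24: ŷ = -14 + 24 = 10; e = 4 − 10 = -6
x=26: ŷ = -14 + 26 = 12; e = 14 − 12 = 2
x=30: ŷ = -14 + 30 = 16; e = 13 − 16 = -3
x=32: ŷ = -14 + 32 = 18; e = 20 − 18 = 2

-3, 1, 5, 5, -6, 3, -6, 2, -3, 2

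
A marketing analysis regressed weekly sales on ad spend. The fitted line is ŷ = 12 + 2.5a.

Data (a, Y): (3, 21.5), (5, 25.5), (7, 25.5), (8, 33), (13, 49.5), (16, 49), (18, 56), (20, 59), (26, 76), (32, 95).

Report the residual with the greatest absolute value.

e = 5

a=3: ŷ = 12 + 2.5·3 = 19.5; e = 21.5 − 19.5 = 2
a=5: ŷ = 12 + 2.5·5 = 24.5; e = 25.5 − 24.5 = 1
a=7: ŷ = 12 + 2.5·7 = 29.5; e = 25.5 − 29.5 = -4
a=8: ŷ = 12 + 2.5·8 = 32; e = 33 − 32 = 1
a=13: ŷ = 12 + 2.5·13 = 44.5; e = 49.5 − 44.5 = 5
a=16: ŷ = 12 + 2.5·16 = 52; e = 49 − 52 = -3
a=18: ŷ = 12 + 2.5·18 = 57; e = 56 − 57 = -1
a=20: ŷ = 12 + 2.5·20 = 62; e = 59 − 62 = -3
a=26: ŷ = 12 + 2.5·26 = 77; e = 76 − 77 = -1
a=32: ŷ = 12 + 2.5·32 = 92; e = 95 − 92 = 3
Largest |e| is 5 at a = 13, residual 5.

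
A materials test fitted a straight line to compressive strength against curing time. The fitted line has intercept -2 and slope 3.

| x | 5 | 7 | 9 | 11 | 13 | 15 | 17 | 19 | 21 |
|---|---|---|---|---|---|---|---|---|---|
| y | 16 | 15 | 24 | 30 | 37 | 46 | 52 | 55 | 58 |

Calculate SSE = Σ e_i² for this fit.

SSE = 54

x=5: ŷ = -2 + 3·5 = 13; e = 16 − 13 = 3
x=7: ŷ = -2 + 3·7 = 19; e = 15 − 19 = -4
x=9: ŷ = -2 + 3·9 = 25; e = 24 − 25 = -1
x=11: ŷ = -2 + 3·11 = 31; e = 30 − 31 = -1
x=13: ŷ = -2 + 3·13 = 37; e = 37 − 37 = 0
x=15: ŷ = -2 + 3·15 = 43; e = 46 − 43 = 3
x=17: ŷ = -2 + 3·17 = 49; e = 52 − 49 = 3
x=19: ŷ = -2 + 3·19 = 55; e = 55 − 55 = 0
x=21: ŷ = -2 + 3·21 = 61; e = 58 − 61 = -3
SSE = 9 + 16 + 1 + 1 + 0 + 9 + 9 + 0 + 9 = 54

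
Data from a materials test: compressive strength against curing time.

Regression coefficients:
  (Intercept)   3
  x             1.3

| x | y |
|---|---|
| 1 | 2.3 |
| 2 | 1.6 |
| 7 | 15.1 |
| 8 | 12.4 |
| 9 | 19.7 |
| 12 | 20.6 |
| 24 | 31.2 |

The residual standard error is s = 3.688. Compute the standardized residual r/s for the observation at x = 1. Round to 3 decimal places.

-0.542

ŷ = 3 + 1.3·1 = 4.3
r = 2.3 − 4.3 = -2
r/s = -2 / 3.688 = -0.542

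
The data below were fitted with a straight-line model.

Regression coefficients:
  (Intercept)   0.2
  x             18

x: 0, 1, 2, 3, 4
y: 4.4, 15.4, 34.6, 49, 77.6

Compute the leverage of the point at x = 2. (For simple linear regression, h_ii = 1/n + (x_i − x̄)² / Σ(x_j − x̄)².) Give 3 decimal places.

h = 0.200

x̄ = (0 + 1 + 2 + 3 + 4)/5 = 2
Σ(x − x̄)² = 4 + 1 + 0 + 1 + 4 = 10
h = 1/5 + (0)²/10 = 0.2 + 0 = 0.200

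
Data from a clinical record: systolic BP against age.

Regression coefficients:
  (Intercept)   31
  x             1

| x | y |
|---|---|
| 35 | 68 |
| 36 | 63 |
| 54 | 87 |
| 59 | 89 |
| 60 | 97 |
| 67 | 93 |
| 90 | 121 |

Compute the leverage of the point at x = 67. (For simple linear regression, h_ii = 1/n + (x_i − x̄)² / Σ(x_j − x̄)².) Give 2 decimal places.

h = 0.19

x̄ = (35 + 36 + 54 + 59 + 60 + 67 + 90)/7 = 57.2857
Σ(x − x̄)² = 496.653 + 453.082 + 10.7959 + 2.93878 + 7.36735 + 94.3673 + 1070.22 = 2135.43
h = 1/7 + (9.71429)²/2135.43 = 0.142857 + 0.0441913 = 0.19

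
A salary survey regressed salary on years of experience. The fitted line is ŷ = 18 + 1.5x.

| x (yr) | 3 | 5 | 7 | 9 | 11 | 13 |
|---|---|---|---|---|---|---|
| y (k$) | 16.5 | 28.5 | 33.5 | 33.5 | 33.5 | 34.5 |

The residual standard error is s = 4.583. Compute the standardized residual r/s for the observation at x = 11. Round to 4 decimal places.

-0.2182

ŷ = 18 + 1.5·11 = 34.5
r = 33.5 − 34.5 = -1
r/s = -1 / 4.583 = -0.2182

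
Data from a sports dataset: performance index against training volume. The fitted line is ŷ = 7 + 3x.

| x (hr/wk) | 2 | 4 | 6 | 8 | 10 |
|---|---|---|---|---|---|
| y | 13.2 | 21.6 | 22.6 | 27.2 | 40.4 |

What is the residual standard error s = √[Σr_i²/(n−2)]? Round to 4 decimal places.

x=2: ŷ = 7 + 3·2 = 13; r = 13.2 − 13 = 0.2
x=4: ŷ = 7 + 3·4 = 19; r = 21.6 − 19 = 2.6
x=6: ŷ = 7 + 3·6 = 25; r = 22.6 − 25 = -2.4
x=8: ŷ = 7 + 3·8 = 31; r = 27.2 − 31 = -3.8
x=10: ŷ = 7 + 3·10 = 37; r = 40.4 − 37 = 3.4
SSE = 0.04 + 6.76 + 5.76 + 14.44 + 11.56 = 38.56
s = √(38.56/3) = √12.8533 ≈ 3.5852

s = 3.5852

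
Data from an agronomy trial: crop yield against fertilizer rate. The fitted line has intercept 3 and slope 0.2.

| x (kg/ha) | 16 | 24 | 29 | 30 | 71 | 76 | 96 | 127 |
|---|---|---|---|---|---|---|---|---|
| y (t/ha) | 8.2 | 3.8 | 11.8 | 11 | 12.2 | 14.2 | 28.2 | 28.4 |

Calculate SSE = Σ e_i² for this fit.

x=16: ŷ = 3 + 0.2·16 = 6.2; e = 8.2 − 6.2 = 2
x=24: ŷ = 3 + 0.2·24 = 7.8; e = 3.8 − 7.8 = -4
x=29: ŷ = 3 + 0.2·29 = 8.8; e = 11.8 − 8.8 = 3
x=30: ŷ = 3 + 0.2·30 = 9; e = 11 − 9 = 2
x=71: ŷ = 3 + 0.2·71 = 17.2; e = 12.2 − 17.2 = -5
x=76: ŷ = 3 + 0.2·76 = 18.2; e = 14.2 − 18.2 = -4
x=96: ŷ = 3 + 0.2·96 = 22.2; e = 28.2 − 22.2 = 6
x=127: ŷ = 3 + 0.2·127 = 28.4; e = 28.4 − 28.4 = 0
SSE = 4 + 16 + 9 + 4 + 25 + 16 + 36 + 0 = 110

SSE = 110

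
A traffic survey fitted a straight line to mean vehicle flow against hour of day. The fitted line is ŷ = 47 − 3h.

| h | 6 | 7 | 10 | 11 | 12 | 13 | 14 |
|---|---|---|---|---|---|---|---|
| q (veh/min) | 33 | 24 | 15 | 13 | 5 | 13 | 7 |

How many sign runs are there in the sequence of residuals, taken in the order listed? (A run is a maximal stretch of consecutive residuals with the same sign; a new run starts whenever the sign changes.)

3 runs

h=6: ŷ = 47 − 3·6 = 29; e = 33 − 29 = 4
h=7: ŷ = 47 − 3·7 = 26; e = 24 − 26 = -2
h=10: ŷ = 47 − 3·10 = 17; e = 15 − 17 = -2
h=11: ŷ = 47 − 3·11 = 14; e = 13 − 14 = -1
h=12: ŷ = 47 − 3·12 = 11; e = 5 − 11 = -6
h=13: ŷ = 47 − 3·13 = 8; e = 13 − 8 = 5
h=14: ŷ = 47 − 3·14 = 5; e = 7 − 5 = 2
Signs: + − − − − + +
Runs: +×1, −×4, +×2 → 3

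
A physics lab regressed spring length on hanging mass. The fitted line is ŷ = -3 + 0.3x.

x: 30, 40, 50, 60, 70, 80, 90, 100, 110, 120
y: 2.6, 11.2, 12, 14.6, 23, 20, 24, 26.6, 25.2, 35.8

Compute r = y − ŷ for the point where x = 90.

r = 0

ŷ = -3 + 0.3·90 = 24
r = 24 − 24 = 0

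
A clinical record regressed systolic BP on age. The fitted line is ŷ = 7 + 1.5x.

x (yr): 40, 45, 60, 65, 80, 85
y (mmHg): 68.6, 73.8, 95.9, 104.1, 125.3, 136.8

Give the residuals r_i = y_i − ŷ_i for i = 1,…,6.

1.6, -0.7, -1.1, -0.4, -1.7, 2.3

x=40: ŷ = 7 + 1.5·40 = 67; r = 68.6 − 67 = 1.6
x=45: ŷ = 7 + 1.5·45 = 74.5; r = 73.8 − 74.5 = -0.7
x=60: ŷ = 7 + 1.5·60 = 97; r = 95.9 − 97 = -1.1
x=65: ŷ = 7 + 1.5·65 = 104.5; r = 104.1 − 104.5 = -0.4
x=80: ŷ = 7 + 1.5·80 = 127; r = 125.3 − 127 = -1.7
x=85: ŷ = 7 + 1.5·85 = 134.5; r = 136.8 − 134.5 = 2.3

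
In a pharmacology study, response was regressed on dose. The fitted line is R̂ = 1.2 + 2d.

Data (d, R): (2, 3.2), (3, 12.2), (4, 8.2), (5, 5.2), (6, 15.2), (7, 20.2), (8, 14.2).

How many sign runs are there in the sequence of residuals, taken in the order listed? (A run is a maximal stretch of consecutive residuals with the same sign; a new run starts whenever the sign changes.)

d=2: R̂ = 1.2 + 2·2 = 5.2; e = 3.2 − 5.2 = -2
d=3: R̂ = 1.2 + 2·3 = 7.2; e = 12.2 − 7.2 = 5
d=4: R̂ = 1.2 + 2·4 = 9.2; e = 8.2 − 9.2 = -1
d=5: R̂ = 1.2 + 2·5 = 11.2; e = 5.2 − 11.2 = -6
d=6: R̂ = 1.2 + 2·6 = 13.2; e = 15.2 − 13.2 = 2
d=7: R̂ = 1.2 + 2·7 = 15.2; e = 20.2 − 15.2 = 5
d=8: R̂ = 1.2 + 2·8 = 17.2; e = 14.2 − 17.2 = -3
Signs: − + − − + + −
Runs: −×1, +×1, −×2, +×2, −×1 → 5

5 runs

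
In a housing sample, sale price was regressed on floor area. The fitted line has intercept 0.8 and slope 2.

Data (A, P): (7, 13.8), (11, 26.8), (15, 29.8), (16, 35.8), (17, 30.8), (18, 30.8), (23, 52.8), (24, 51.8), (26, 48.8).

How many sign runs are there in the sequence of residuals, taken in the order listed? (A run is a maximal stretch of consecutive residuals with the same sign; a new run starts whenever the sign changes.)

7 runs

A=7: ŷ = 0.8 + 2·7 = 14.8; e = 13.8 − 14.8 = -1
A=11: ŷ = 0.8 + 2·11 = 22.8; e = 26.8 − 22.8 = 4
A=15: ŷ = 0.8 + 2·15 = 30.8; e = 29.8 − 30.8 = -1
A=16: ŷ = 0.8 + 2·16 = 32.8; e = 35.8 − 32.8 = 3
A=17: ŷ = 0.8 + 2·17 = 34.8; e = 30.8 − 34.8 = -4
A=18: ŷ = 0.8 + 2·18 = 36.8; e = 30.8 − 36.8 = -6
A=23: ŷ = 0.8 + 2·23 = 46.8; e = 52.8 − 46.8 = 6
A=24: ŷ = 0.8 + 2·24 = 48.8; e = 51.8 − 48.8 = 3
A=26: ŷ = 0.8 + 2·26 = 52.8; e = 48.8 − 52.8 = -4
Signs: − + − + − − + + −
Runs: −×1, +×1, −×1, +×1, −×2, +×2, −×1 → 7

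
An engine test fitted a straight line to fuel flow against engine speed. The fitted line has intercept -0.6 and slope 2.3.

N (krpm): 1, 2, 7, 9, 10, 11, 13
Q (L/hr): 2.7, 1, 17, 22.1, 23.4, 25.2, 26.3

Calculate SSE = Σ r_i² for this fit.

SSE = 26.5

N=1: Q̂ = -0.6 + 2.3·1 = 1.7; r = 2.7 − 1.7 = 1
N=2: Q̂ = -0.6 + 2.3·2 = 4; r = 1 − 4 = -3
N=7: Q̂ = -0.6 + 2.3·7 = 15.5; r = 17 − 15.5 = 1.5
N=9: Q̂ = -0.6 + 2.3·9 = 20.1; r = 22.1 − 20.1 = 2
N=10: Q̂ = -0.6 + 2.3·10 = 22.4; r = 23.4 − 22.4 = 1
N=11: Q̂ = -0.6 + 2.3·11 = 24.7; r = 25.2 − 24.7 = 0.5
N=13: Q̂ = -0.6 + 2.3·13 = 29.3; r = 26.3 − 29.3 = -3
SSE = 1 + 9 + 2.25 + 4 + 1 + 0.25 + 9 = 26.5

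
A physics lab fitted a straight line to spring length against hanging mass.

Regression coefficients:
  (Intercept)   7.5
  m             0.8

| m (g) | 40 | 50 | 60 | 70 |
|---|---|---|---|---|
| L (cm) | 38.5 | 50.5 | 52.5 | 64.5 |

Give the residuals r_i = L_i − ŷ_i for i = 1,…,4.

-1, 3, -3, 1

m=40: ŷ = 7.5 + 0.8·40 = 39.5; r = 38.5 − 39.5 = -1
m=50: ŷ = 7.5 + 0.8·50 = 47.5; r = 50.5 − 47.5 = 3
m=60: ŷ = 7.5 + 0.8·60 = 55.5; r = 52.5 − 55.5 = -3
m=70: ŷ = 7.5 + 0.8·70 = 63.5; r = 64.5 − 63.5 = 1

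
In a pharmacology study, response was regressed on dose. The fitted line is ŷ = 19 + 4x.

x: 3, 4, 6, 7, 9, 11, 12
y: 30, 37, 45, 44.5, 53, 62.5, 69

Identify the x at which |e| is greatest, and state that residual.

x=3: ŷ = 19 + 4·3 = 31; e = 30 − 31 = -1
x=4: ŷ = 19 + 4·4 = 35; e = 37 − 35 = 2
x=6: ŷ = 19 + 4·6 = 43; e = 45 − 43 = 2
x=7: ŷ = 19 + 4·7 = 47; e = 44.5 − 47 = -2.5
x=9: ŷ = 19 + 4·9 = 55; e = 53 − 55 = -2
x=11: ŷ = 19 + 4·11 = 63; e = 62.5 − 63 = -0.5
x=12: ŷ = 19 + 4·12 = 67; e = 69 − 67 = 2
Largest |e| is 2.5 at x = 7, residual -2.5.

x = 7, e = -2.5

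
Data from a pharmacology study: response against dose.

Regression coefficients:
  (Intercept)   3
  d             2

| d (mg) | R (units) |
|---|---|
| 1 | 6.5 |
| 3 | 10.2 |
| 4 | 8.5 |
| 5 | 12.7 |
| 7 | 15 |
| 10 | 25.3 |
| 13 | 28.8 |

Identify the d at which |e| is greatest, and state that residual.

d = 4, e = -2.5

d=1: ŷ = 3 + 2·1 = 5; e = 6.5 − 5 = 1.5
d=3: ŷ = 3 + 2·3 = 9; e = 10.2 − 9 = 1.2
d=4: ŷ = 3 + 2·4 = 11; e = 8.5 − 11 = -2.5
d=5: ŷ = 3 + 2·5 = 13; e = 12.7 − 13 = -0.3
d=7: ŷ = 3 + 2·7 = 17; e = 15 − 17 = -2
d=10: ŷ = 3 + 2·10 = 23; e = 25.3 − 23 = 2.3
d=13: ŷ = 3 + 2·13 = 29; e = 28.8 − 29 = -0.2
Largest |e| is 2.5 at d = 4, residual -2.5.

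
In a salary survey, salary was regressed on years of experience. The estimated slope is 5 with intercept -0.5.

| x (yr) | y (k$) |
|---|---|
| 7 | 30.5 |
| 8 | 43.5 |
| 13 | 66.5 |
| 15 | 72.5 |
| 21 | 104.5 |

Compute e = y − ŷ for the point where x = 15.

e = -2

ŷ = -0.5 + 5·15 = 74.5
e = 72.5 − 74.5 = -2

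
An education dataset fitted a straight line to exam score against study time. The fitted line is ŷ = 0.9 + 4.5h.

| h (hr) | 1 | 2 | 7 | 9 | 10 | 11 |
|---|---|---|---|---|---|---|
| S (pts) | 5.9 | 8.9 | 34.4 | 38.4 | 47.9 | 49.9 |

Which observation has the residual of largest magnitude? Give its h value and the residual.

h = 9, e = -3

h=1: ŷ = 0.9 + 4.5·1 = 5.4; e = 5.9 − 5.4 = 0.5
h=2: ŷ = 0.9 + 4.5·2 = 9.9; e = 8.9 − 9.9 = -1
h=7: ŷ = 0.9 + 4.5·7 = 32.4; e = 34.4 − 32.4 = 2
h=9: ŷ = 0.9 + 4.5·9 = 41.4; e = 38.4 − 41.4 = -3
h=10: ŷ = 0.9 + 4.5·10 = 45.9; e = 47.9 − 45.9 = 2
h=11: ŷ = 0.9 + 4.5·11 = 50.4; e = 49.9 − 50.4 = -0.5
Largest |e| is 3 at h = 9, residual -3.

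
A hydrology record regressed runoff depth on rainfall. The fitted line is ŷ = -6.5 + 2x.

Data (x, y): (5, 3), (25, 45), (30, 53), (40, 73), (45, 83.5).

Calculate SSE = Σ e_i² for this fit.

x=5: ŷ = -6.5 + 2·5 = 3.5; e = 3 − 3.5 = -0.5
x=25: ŷ = -6.5 + 2·25 = 43.5; e = 45 − 43.5 = 1.5
x=30: ŷ = -6.5 + 2·30 = 53.5; e = 53 − 53.5 = -0.5
x=40: ŷ = -6.5 + 2·40 = 73.5; e = 73 − 73.5 = -0.5
x=45: ŷ = -6.5 + 2·45 = 83.5; e = 83.5 − 83.5 = 0
SSE = 0.25 + 2.25 + 0.25 + 0.25 + 0 = 3

SSE = 3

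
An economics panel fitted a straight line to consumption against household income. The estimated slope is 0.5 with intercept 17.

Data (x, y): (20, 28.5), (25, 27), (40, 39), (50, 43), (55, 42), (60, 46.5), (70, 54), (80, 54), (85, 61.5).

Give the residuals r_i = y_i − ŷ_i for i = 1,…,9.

x=20: ŷ = 17 + 0.5·20 = 27; r = 28.5 − 27 = 1.5
x=25: ŷ = 17 + 0.5·25 = 29.5; r = 27 − 29.5 = -2.5
x=40: ŷ = 17 + 0.5·40 = 37; r = 39 − 37 = 2
x=50: ŷ = 17 + 0.5·50 = 42; r = 43 − 42 = 1
x=55: ŷ = 17 + 0.5·55 = 44.5; r = 42 − 44.5 = -2.5
x=60: ŷ = 17 + 0.5·60 = 47; r = 46.5 − 47 = -0.5
x=70: ŷ = 17 + 0.5·70 = 52; r = 54 − 52 = 2
x=80: ŷ = 17 + 0.5·80 = 57; r = 54 − 57 = -3
x=85: ŷ = 17 + 0.5·85 = 59.5; r = 61.5 − 59.5 = 2

1.5, -2.5, 2, 1, -2.5, -0.5, 2, -3, 2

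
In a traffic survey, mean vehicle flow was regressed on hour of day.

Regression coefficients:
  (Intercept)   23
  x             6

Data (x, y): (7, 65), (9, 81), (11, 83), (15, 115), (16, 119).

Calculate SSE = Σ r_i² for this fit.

SSE = 56

x=7: ŷ = 23 + 6·7 = 65; r = 65 − 65 = 0
x=9: ŷ = 23 + 6·9 = 77; r = 81 − 77 = 4
x=11: ŷ = 23 + 6·11 = 89; r = 83 − 89 = -6
x=15: ŷ = 23 + 6·15 = 113; r = 115 − 113 = 2
x=16: ŷ = 23 + 6·16 = 119; r = 119 − 119 = 0
SSE = 0 + 16 + 36 + 4 + 0 = 56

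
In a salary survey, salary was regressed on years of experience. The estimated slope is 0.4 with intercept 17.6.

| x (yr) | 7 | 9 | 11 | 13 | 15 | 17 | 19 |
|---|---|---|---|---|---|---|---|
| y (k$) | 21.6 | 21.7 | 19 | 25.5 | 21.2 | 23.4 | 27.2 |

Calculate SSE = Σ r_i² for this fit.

SSE = 28.74

x=7: ŷ = 17.6 + 0.4·7 = 20.4; r = 21.6 − 20.4 = 1.2
x=9: ŷ = 17.6 + 0.4·9 = 21.2; r = 21.7 − 21.2 = 0.5
x=11: ŷ = 17.6 + 0.4·11 = 22; r = 19 − 22 = -3
x=13: ŷ = 17.6 + 0.4·13 = 22.8; r = 25.5 − 22.8 = 2.7
x=15: ŷ = 17.6 + 0.4·15 = 23.6; r = 21.2 − 23.6 = -2.4
x=17: ŷ = 17.6 + 0.4·17 = 24.4; r = 23.4 − 24.4 = -1
x=19: ŷ = 17.6 + 0.4·19 = 25.2; r = 27.2 − 25.2 = 2
SSE = 1.44 + 0.25 + 9 + 7.29 + 5.76 + 1 + 4 = 28.74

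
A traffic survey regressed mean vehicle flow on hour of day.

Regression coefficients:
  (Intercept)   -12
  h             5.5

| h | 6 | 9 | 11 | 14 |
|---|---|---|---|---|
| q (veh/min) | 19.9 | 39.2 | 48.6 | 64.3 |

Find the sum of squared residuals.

SSE = 4.6

h=6: q̂ = -12 + 5.5·6 = 21; e = 19.9 − 21 = -1.1
h=9: q̂ = -12 + 5.5·9 = 37.5; e = 39.2 − 37.5 = 1.7
h=11: q̂ = -12 + 5.5·11 = 48.5; e = 48.6 − 48.5 = 0.1
h=14: q̂ = -12 + 5.5·14 = 65; e = 64.3 − 65 = -0.7
SSE = 1.21 + 2.89 + 0.01 + 0.49 = 4.6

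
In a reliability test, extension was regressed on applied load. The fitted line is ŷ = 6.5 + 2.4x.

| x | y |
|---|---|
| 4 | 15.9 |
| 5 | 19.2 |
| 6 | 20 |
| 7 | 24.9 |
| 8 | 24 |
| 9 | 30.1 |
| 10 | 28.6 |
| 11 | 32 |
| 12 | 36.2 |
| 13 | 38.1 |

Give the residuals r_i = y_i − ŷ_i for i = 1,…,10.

-0.2, 0.7, -0.9, 1.6, -1.7, 2, -1.9, -0.9, 0.9, 0.4

x=4: ŷ = 6.5 + 2.4·4 = 16.1; r = 15.9 − 16.1 = -0.2
x=5: ŷ = 6.5 + 2.4·5 = 18.5; r = 19.2 − 18.5 = 0.7
x=6: ŷ = 6.5 + 2.4·6 = 20.9; r = 20 − 20.9 = -0.9
x=7: ŷ = 6.5 + 2.4·7 = 23.3; r = 24.9 − 23.3 = 1.6
x=8: ŷ = 6.5 + 2.4·8 = 25.7; r = 24 − 25.7 = -1.7
x=9: ŷ = 6.5 + 2.4·9 = 28.1; r = 30.1 − 28.1 = 2
x=10: ŷ = 6.5 + 2.4·10 = 30.5; r = 28.6 − 30.5 = -1.9
x=11: ŷ = 6.5 + 2.4·11 = 32.9; r = 32 − 32.9 = -0.9
x=12: ŷ = 6.5 + 2.4·12 = 35.3; r = 36.2 − 35.3 = 0.9
x=13: ŷ = 6.5 + 2.4·13 = 37.7; r = 38.1 − 37.7 = 0.4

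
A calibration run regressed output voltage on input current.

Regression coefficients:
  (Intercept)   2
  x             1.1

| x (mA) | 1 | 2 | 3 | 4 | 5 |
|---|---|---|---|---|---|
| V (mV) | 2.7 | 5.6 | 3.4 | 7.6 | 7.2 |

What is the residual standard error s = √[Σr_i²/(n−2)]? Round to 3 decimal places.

x=1: ŷ = 2 + 1.1·1 = 3.1; r = 2.7 − 3.1 = -0.4
x=2: ŷ = 2 + 1.1·2 = 4.2; r = 5.6 − 4.2 = 1.4
x=3: ŷ = 2 + 1.1·3 = 5.3; r = 3.4 − 5.3 = -1.9
x=4: ŷ = 2 + 1.1·4 = 6.4; r = 7.6 − 6.4 = 1.2
x=5: ŷ = 2 + 1.1·5 = 7.5; r = 7.2 − 7.5 = -0.3
SSE = 0.16 + 1.96 + 3.61 + 1.44 + 0.09 = 7.26
s = √(7.26/3) = √2.42 ≈ 1.556

s = 1.556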